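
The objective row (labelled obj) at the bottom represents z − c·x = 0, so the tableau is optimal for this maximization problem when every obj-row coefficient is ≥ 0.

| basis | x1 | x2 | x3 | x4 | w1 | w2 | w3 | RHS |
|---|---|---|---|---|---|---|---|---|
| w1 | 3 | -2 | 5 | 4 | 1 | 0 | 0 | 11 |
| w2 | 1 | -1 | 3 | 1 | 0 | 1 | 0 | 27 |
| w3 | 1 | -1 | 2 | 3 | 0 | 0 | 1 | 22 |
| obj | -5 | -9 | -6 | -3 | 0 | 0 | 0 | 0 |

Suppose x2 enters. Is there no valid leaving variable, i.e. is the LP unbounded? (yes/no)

yes

Every constraint-row entry in column x2 is ≤ 0, so increasing x2 is unbounded.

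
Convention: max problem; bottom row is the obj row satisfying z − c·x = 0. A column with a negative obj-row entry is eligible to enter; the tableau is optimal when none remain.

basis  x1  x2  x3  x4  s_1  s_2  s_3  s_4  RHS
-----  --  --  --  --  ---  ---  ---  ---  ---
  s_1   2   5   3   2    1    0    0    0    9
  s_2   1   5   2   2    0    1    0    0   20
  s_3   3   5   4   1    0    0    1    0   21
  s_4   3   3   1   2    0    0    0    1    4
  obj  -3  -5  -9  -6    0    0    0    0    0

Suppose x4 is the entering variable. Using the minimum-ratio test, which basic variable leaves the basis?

s_4

Column x4 entries and ratios — s_1: 9/2 = 9/2; s_2: 20/2 = 10; s_3: 21/1 = 21; s_4: 4/2 = 2.
Smallest ratio is 2 in the row of s_4, so s_4 leaves.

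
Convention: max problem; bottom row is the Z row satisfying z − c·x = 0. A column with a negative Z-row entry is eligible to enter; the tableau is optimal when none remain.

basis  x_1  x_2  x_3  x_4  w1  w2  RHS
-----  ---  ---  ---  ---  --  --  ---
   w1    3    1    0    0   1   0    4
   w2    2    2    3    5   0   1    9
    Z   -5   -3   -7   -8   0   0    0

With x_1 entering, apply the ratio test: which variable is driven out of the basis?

Column x_1 entries and ratios — w1: 4/3 = 4/3; w2: 9/2 = 9/2.
Smallest ratio is 4/3 in the row of w1, so w1 leaves.

w1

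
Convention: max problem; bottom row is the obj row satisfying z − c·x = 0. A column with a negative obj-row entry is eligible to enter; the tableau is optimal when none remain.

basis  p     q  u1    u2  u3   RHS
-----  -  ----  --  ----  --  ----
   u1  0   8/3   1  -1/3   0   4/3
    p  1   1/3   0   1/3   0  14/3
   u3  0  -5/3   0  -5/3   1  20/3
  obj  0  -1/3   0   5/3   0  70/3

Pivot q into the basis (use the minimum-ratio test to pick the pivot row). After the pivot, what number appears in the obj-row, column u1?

Ratio test on column q — row 1: (4/3)/(8/3) = 1/2; row 2: (14/3)/(1/3) = 14; row 3: entry -5/3 ≤ 0. Minimum is 1/2 at row 1 (u1 leaves); pivot element 8/3.
Divide row 1 by 8/3; eliminate column q from the other rows.
obj-row update in column u1: 0 − (-1/3)·(3/8) = 1/8.

1/8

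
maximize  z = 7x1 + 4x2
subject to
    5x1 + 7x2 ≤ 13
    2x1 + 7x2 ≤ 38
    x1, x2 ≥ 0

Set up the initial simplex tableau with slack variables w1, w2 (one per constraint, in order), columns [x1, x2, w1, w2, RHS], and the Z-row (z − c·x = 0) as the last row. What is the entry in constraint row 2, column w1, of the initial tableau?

0

Slack w1 belongs to constraint 1; its column is the unit vector e_1, so the entry in row 2 is 0.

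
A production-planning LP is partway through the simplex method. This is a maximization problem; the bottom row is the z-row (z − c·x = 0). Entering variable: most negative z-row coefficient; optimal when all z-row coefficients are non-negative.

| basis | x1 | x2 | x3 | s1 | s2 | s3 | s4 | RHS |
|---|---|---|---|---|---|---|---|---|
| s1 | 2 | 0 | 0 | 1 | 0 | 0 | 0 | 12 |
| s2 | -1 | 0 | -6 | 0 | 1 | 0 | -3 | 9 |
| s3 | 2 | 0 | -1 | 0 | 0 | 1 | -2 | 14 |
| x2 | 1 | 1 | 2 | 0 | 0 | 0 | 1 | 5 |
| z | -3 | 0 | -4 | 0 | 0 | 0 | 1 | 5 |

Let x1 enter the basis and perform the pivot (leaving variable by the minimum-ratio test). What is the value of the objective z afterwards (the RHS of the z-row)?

20

Ratio test on column x1 — row 1: 12/2 = 6; row 2: entry -1 ≤ 0; row 3: 14/2 = 7; row 4: 5/1 = 5. Minimum is 5 at row 4 (x2 leaves); pivot element 1.
Pivot on row 4; the z-row RHS becomes 5 − (-3)·5 = 20.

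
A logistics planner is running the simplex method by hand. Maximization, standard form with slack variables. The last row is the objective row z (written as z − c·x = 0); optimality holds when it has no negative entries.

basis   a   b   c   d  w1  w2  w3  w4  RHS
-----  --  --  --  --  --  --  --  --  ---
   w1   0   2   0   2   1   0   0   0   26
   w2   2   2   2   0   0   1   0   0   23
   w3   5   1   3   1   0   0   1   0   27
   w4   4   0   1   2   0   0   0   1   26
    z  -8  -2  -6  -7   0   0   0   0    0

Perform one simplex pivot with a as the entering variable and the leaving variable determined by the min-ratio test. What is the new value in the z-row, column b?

-2/5

Ratio test on column a — row 1: entry 0 ≤ 0; row 2: 23/2 = 23/2; row 3: 27/5 = 27/5; row 4: 26/4 = 13/2. Minimum is 27/5 at row 3 (w3 leaves); pivot element 5.
Divide row 3 by 5; eliminate column a from the other rows.
z-row update in column b: -2 − (-8)·(1/5) = -2/5.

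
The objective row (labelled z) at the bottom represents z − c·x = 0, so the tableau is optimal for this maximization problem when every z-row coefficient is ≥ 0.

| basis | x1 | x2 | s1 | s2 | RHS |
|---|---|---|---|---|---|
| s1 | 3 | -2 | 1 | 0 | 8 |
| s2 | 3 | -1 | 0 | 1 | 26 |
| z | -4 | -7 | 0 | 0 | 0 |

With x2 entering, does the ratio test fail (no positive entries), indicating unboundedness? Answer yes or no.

yes

Every constraint-row entry in column x2 is ≤ 0, so increasing x2 is unbounded.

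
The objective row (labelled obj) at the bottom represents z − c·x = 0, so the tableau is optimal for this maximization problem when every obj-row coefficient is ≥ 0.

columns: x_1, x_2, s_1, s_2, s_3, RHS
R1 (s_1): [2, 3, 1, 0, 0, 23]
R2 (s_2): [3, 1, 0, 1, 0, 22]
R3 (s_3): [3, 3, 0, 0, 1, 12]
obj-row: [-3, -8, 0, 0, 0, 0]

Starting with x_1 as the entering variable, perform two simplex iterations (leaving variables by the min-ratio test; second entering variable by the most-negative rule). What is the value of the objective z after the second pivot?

32

Ratio test on column x_1 — row 1: 23/2 = 23/2; row 2: 22/3 = 22/3; row 3: 12/3 = 4. Minimum is 4 at row 3 (s_3 leaves); pivot element 3.
Pivot on row 3; the obj-row RHS becomes 0 − (-3)·4 = 12.
Next entering variable (most negative obj-row entry -5): x_2.
Ratio test on column x_2 — row 1: 15/1 = 15; row 2: entry -2 ≤ 0; row 3: 4/1 = 4. Minimum is 4 at row 3 (x_1 leaves); pivot element 1.
After the second pivot the obj-row RHS is 12 − (-5)·4 = 32.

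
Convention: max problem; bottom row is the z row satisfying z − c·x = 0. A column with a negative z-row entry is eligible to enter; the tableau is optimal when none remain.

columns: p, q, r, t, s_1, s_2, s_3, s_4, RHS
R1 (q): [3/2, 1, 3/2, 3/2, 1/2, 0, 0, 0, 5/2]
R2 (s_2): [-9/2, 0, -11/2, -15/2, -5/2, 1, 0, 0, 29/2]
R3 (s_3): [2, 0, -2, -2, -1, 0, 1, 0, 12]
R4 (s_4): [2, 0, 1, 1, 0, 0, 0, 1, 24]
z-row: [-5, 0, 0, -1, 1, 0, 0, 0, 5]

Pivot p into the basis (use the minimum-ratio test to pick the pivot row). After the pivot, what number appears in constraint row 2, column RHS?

22

Ratio test on column p — row 1: (5/2)/(3/2) = 5/3; row 2: entry -9/2 ≤ 0; row 3: 12/2 = 6; row 4: 24/2 = 12. Minimum is 5/3 at row 1 (q leaves); pivot element 3/2.
Divide row 1 by 3/2; eliminate column p from the other rows.
Row 2 update in column RHS: 29/2 − (-9/2)·(5/3) = 22.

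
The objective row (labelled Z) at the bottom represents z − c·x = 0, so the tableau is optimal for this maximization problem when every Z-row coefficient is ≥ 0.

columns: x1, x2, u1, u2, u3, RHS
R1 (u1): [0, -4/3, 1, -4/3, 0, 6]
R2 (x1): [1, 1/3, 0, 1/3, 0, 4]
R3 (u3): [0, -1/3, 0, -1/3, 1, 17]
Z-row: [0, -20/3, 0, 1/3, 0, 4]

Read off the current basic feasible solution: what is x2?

0

x2 is not in the basis, so in the current basic feasible solution x2 = 0.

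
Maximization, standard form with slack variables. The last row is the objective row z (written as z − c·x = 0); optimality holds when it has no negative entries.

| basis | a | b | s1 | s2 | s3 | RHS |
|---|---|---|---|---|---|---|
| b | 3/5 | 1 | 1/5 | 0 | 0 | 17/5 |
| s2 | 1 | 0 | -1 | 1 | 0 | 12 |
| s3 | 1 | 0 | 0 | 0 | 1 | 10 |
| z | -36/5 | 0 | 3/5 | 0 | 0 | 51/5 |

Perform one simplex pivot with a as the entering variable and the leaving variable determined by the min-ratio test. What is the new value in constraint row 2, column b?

-5/3

Ratio test on column a — row 1: (17/5)/(3/5) = 17/3; row 2: 12/1 = 12; row 3: 10/1 = 10. Minimum is 17/3 at row 1 (b leaves); pivot element 3/5.
Divide row 1 by 3/5; eliminate column a from the other rows.
Row 2 update in column b: 0 − 1·(5/3) = -5/3.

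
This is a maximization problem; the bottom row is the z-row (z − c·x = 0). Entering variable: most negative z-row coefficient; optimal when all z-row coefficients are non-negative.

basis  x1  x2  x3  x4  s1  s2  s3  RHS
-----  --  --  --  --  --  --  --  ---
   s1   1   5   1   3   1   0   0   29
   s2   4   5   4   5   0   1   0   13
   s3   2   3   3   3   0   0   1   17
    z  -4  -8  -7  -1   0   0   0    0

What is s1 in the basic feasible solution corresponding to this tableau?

29

s1 is basic (row 1); its value is the RHS of that row, 29.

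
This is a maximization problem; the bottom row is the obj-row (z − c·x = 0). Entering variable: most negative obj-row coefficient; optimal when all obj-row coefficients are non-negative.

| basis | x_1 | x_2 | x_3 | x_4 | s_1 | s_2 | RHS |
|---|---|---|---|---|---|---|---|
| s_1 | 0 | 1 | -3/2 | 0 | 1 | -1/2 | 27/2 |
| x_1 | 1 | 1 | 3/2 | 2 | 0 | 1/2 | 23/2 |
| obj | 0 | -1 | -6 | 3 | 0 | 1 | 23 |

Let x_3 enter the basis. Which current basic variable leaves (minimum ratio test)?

x_1

Column x_3 entries and ratios — s_1: -3/2 ≤ 0, skip; x_1: (23/2)/(3/2) = 23/3.
Smallest ratio is 23/3 in the row of x_1, so x_1 leaves.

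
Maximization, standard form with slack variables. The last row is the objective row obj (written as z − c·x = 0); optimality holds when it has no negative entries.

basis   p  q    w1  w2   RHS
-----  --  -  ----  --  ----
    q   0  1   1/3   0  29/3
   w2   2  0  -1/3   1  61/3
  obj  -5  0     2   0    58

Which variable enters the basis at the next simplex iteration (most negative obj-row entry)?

Negative obj-row entries: p: -5.
The most negative is -5 in column p, so p enters.

p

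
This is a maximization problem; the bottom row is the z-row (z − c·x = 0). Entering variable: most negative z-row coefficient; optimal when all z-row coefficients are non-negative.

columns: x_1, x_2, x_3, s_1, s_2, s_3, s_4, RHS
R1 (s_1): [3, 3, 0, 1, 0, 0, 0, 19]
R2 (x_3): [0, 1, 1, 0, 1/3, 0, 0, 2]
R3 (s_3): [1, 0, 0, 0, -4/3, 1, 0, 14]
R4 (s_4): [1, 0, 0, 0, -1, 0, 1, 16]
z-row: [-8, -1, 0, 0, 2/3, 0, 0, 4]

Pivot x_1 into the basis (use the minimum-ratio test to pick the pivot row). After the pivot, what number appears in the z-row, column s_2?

Ratio test on column x_1 — row 1: 19/3 = 19/3; row 2: entry 0 ≤ 0; row 3: 14/1 = 14; row 4: 16/1 = 16. Minimum is 19/3 at row 1 (s_1 leaves); pivot element 3.
Divide row 1 by 3; eliminate column x_1 from the other rows.
z-row update in column s_2: 2/3 − (-8)·0 = 2/3.

2/3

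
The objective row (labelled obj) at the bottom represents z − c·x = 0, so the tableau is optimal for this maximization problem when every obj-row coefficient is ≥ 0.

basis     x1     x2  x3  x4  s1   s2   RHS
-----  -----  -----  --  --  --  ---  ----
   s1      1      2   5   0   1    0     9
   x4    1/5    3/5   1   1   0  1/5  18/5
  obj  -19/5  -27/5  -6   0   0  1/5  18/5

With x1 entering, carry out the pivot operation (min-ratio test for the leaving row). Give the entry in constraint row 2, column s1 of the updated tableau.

-1/5

Ratio test on column x1 — row 1: 9/1 = 9; row 2: (18/5)/(1/5) = 18. Minimum is 9 at row 1 (s1 leaves); pivot element 1.
Divide row 1 by 1; eliminate column x1 from the other rows.
Row 2 update in column s1: 0 − (1/5)·1 = -1/5.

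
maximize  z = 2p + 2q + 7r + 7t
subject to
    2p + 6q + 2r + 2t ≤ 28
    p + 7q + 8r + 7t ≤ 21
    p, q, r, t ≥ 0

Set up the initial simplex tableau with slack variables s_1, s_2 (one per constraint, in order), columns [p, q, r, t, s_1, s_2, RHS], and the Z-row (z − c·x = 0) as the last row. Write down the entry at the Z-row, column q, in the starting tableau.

-2

The Z-row carries the negated objective coefficients: the q entry is -2.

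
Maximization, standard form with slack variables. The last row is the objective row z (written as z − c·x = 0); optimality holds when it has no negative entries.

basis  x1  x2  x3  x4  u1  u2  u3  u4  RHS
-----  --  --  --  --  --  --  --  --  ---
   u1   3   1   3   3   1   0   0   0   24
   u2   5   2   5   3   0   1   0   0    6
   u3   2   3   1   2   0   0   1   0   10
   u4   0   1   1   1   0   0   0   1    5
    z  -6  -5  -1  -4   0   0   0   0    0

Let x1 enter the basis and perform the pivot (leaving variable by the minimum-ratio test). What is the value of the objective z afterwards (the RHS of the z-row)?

36/5

Ratio test on column x1 — row 1: 24/3 = 8; row 2: 6/5 = 6/5; row 3: 10/2 = 5; row 4: entry 0 ≤ 0. Minimum is 6/5 at row 2 (u2 leaves); pivot element 5.
Pivot on row 2; the z-row RHS becomes 0 − (-6)·(6/5) = 36/5.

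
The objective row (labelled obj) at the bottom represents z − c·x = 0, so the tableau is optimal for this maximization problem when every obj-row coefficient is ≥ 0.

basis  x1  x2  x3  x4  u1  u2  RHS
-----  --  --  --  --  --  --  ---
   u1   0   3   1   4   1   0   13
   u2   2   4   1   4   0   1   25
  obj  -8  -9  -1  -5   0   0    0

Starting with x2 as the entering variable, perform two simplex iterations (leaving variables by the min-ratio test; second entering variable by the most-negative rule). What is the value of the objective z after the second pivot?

209/3

Ratio test on column x2 — row 1: 13/3 = 13/3; row 2: 25/4 = 25/4. Minimum is 13/3 at row 1 (u1 leaves); pivot element 3.
Pivot on row 1; the obj-row RHS becomes 0 − (-9)·(13/3) = 39.
Next entering variable (most negative obj-row entry -8): x1.
Ratio test on column x1 — row 1: entry 0 ≤ 0; row 2: (23/3)/2 = 23/6. Minimum is 23/6 at row 2 (u2 leaves); pivot element 2.
After the second pivot the obj-row RHS is 39 − (-8)·(23/6) = 209/3.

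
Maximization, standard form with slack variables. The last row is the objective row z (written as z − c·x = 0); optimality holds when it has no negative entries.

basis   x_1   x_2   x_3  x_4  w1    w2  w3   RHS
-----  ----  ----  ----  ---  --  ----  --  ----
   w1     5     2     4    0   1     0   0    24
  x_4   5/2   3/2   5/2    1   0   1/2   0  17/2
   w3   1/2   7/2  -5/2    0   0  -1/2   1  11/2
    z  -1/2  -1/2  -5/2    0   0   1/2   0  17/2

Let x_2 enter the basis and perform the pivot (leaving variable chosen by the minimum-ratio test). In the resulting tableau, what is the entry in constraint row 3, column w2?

-1/7

Ratio test on column x_2 — row 1: 24/2 = 12; row 2: (17/2)/(3/2) = 17/3; row 3: (11/2)/(7/2) = 11/7. Minimum is 11/7 at row 3 (w3 leaves); pivot element 7/2.
Divide row 3 by 7/2; eliminate column x_2 from the other rows.
In the new row 3, the w2 entry is the old entry divided by the pivot: (-1/2)/(7/2) = -1/7.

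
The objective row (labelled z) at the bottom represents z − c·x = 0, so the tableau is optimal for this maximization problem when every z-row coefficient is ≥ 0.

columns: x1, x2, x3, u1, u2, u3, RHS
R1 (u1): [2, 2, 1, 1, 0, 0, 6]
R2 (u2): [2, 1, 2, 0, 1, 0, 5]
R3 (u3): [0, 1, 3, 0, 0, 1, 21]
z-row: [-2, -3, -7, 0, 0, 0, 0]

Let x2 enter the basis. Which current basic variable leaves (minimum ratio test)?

u1

Column x2 entries and ratios — u1: 6/2 = 3; u2: 5/1 = 5; u3: 21/1 = 21.
Smallest ratio is 3 in the row of u1, so u1 leaves.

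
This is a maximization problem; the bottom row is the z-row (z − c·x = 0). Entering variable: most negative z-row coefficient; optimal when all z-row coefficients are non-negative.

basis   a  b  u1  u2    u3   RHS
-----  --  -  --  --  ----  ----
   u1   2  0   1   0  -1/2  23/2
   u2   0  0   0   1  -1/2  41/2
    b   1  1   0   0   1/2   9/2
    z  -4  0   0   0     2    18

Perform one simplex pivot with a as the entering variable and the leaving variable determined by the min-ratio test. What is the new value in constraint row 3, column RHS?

9/2

Ratio test on column a — row 1: (23/2)/2 = 23/4; row 2: entry 0 ≤ 0; row 3: (9/2)/1 = 9/2. Minimum is 9/2 at row 3 (b leaves); pivot element 1.
Divide row 3 by 1; eliminate column a from the other rows.
In the new row 3, the RHS entry is the old entry divided by the pivot: (9/2)/1 = 9/2.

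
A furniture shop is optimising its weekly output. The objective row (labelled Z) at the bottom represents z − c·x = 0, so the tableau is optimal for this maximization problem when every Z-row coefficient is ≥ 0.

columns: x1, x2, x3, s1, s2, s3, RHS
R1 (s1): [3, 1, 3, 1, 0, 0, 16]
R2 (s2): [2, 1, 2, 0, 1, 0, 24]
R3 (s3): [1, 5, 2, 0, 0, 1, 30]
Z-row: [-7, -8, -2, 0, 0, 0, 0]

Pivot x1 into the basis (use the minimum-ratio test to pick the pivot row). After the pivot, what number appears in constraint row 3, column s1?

-1/3

Ratio test on column x1 — row 1: 16/3 = 16/3; row 2: 24/2 = 12; row 3: 30/1 = 30. Minimum is 16/3 at row 1 (s1 leaves); pivot element 3.
Divide row 1 by 3; eliminate column x1 from the other rows.
Row 3 update in column s1: 0 − 1·(1/3) = -1/3.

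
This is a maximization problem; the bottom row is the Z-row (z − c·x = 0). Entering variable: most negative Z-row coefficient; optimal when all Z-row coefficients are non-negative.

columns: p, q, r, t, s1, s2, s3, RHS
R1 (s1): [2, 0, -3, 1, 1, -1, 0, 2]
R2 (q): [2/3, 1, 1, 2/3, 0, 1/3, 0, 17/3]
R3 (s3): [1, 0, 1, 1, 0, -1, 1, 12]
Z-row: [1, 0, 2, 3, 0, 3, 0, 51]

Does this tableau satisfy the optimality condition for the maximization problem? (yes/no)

yes

Every Z-row coefficient is ≥ 0, so the tableau is optimal.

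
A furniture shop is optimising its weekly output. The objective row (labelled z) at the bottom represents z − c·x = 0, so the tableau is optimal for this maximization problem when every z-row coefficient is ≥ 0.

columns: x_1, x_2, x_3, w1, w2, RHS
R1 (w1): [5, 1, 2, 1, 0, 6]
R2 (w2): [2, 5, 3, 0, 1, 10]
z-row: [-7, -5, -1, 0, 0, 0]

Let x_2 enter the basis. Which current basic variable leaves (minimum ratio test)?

w2

Column x_2 entries and ratios — w1: 6/1 = 6; w2: 10/5 = 2.
Smallest ratio is 2 in the row of w2, so w2 leaves.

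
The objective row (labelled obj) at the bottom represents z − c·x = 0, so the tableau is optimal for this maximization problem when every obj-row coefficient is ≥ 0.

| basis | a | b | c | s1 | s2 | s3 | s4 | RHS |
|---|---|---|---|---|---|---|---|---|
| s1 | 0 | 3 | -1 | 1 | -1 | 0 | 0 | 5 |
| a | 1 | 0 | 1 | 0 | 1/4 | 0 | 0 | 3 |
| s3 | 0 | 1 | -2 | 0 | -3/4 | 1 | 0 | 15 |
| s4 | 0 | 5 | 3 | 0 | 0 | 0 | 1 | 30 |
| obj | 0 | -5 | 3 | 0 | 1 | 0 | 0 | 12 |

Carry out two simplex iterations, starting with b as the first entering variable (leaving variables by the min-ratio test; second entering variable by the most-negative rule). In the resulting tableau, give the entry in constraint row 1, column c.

1

Ratio test on column b — row 1: 5/3 = 5/3; row 2: entry 0 ≤ 0; row 3: 15/1 = 15; row 4: 30/5 = 6. Minimum is 5/3 at row 1 (s1 leaves); pivot element 3.
Divide row 1 by 3; eliminate column b from the other rows.
Second iteration: most negative obj-row entry is -2/3 in column s2, so s2 enters.
Ratio test on column s2 — row 1: entry -1/3 ≤ 0; row 2: 3/(1/4) = 12; row 3: entry -5/12 ≤ 0; row 4: (65/3)/(5/3) = 13. Minimum is 12 at row 2 (a leaves); pivot element 1/4.
Divide row 2 by 1/4; eliminate column s2 from the other rows.
After both pivots, the entry at constraint row 1, column c is 1.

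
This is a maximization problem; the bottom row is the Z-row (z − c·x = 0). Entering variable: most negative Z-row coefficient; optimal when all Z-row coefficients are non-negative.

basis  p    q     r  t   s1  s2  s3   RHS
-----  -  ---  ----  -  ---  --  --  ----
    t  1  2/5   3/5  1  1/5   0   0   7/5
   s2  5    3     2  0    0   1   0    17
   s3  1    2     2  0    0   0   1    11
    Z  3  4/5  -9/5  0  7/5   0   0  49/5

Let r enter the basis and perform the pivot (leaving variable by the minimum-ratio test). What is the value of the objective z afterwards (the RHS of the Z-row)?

14

Ratio test on column r — row 1: (7/5)/(3/5) = 7/3; row 2: 17/2 = 17/2; row 3: 11/2 = 11/2. Minimum is 7/3 at row 1 (t leaves); pivot element 3/5.
Pivot on row 1; the Z-row RHS becomes 49/5 − (-9/5)·(7/3) = 14.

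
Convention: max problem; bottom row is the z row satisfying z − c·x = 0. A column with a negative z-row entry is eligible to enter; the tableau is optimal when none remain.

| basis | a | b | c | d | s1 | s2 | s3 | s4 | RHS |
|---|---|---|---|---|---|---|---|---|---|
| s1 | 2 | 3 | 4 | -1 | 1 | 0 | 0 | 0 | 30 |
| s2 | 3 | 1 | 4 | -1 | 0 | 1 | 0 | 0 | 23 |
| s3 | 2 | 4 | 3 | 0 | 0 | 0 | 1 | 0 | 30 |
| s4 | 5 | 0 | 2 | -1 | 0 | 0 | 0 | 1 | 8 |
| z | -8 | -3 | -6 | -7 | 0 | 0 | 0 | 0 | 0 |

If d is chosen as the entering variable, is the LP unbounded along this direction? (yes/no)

Every constraint-row entry in column d is ≤ 0, so increasing d is unbounded.

yes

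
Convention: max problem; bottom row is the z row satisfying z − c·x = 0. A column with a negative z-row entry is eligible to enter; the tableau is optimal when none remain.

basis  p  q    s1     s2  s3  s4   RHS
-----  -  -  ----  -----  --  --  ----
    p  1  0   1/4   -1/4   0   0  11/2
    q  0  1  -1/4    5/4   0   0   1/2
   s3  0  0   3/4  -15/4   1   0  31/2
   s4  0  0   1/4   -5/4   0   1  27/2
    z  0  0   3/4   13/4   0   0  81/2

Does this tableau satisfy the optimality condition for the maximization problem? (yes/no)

yes

Every z-row coefficient is ≥ 0, so the tableau is optimal.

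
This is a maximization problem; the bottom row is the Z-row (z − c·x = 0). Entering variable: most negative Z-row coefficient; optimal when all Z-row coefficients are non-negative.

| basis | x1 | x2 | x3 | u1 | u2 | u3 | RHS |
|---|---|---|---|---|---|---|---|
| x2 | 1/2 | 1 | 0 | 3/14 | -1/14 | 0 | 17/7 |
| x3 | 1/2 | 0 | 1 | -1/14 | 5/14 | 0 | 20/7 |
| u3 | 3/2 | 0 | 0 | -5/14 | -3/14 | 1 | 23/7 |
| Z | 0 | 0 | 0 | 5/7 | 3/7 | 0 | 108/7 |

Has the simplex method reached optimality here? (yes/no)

yes

Every Z-row coefficient is ≥ 0, so the tableau is optimal.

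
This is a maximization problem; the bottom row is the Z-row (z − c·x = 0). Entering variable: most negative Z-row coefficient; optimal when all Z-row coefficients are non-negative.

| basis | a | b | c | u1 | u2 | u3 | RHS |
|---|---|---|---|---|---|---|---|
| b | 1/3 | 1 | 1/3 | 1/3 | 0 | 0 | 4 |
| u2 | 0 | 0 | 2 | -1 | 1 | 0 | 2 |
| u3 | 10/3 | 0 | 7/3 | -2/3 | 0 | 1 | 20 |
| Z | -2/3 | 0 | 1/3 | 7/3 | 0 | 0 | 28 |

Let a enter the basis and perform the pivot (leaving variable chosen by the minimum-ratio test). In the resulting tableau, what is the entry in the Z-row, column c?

Ratio test on column a — row 1: 4/(1/3) = 12; row 2: entry 0 ≤ 0; row 3: 20/(10/3) = 6. Minimum is 6 at row 3 (u3 leaves); pivot element 10/3.
Divide row 3 by 10/3; eliminate column a from the other rows.
Z-row update in column c: 1/3 − (-2/3)·(7/10) = 4/5.

4/5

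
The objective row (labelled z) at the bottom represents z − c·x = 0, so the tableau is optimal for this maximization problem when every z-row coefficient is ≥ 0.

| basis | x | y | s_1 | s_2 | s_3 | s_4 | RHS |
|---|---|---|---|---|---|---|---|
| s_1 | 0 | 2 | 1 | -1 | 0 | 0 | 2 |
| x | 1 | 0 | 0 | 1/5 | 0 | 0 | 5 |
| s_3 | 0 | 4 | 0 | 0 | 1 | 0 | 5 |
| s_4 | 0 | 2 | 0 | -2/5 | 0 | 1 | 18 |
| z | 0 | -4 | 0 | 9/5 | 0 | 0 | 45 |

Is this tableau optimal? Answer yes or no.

no

The z-row has a negative entry -4 in column y, so it is not optimal.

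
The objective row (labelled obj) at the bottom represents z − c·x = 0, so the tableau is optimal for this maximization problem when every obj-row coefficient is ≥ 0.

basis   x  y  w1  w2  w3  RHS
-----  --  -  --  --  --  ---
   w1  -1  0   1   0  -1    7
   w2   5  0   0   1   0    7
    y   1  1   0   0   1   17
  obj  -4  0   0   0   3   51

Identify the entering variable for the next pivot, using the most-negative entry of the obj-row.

x

Negative obj-row entries: x: -4.
The most negative is -4 in column x, so x enters.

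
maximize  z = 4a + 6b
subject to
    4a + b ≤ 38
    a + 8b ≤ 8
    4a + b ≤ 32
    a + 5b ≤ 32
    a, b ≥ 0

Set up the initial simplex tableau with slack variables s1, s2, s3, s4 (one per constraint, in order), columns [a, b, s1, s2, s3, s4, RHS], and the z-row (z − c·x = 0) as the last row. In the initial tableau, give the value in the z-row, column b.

-6

The z-row carries the negated objective coefficients: the b entry is -6.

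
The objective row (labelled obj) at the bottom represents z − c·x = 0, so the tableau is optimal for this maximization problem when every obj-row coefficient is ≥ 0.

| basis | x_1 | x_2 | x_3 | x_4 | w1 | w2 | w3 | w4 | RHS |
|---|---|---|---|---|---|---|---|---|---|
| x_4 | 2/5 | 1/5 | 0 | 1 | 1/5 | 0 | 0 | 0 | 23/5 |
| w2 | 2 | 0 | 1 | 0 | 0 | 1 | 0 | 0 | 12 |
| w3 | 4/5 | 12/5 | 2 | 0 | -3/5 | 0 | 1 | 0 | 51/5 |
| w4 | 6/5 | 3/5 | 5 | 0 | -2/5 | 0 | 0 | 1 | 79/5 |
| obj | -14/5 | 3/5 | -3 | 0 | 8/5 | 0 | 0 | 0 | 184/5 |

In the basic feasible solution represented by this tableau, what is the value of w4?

79/5

w4 is basic (row 4); its value is the RHS of that row, 79/5.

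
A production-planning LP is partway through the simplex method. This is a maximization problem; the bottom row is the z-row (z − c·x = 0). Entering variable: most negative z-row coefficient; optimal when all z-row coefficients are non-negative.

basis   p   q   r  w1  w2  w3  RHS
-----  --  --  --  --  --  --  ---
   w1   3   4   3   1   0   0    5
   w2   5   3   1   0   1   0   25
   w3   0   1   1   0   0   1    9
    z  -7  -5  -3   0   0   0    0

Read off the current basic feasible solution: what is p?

p is not in the basis, so in the current basic feasible solution p = 0.

0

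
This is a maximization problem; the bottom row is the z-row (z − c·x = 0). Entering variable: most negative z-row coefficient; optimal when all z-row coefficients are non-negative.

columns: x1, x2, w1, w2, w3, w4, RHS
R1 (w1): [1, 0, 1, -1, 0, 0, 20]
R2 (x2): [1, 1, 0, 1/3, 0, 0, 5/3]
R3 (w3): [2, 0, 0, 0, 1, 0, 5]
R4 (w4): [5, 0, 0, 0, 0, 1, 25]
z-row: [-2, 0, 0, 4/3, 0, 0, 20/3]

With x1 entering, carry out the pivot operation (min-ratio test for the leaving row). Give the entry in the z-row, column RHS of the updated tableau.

10

Ratio test on column x1 — row 1: 20/1 = 20; row 2: (5/3)/1 = 5/3; row 3: 5/2 = 5/2; row 4: 25/5 = 5. Minimum is 5/3 at row 2 (x2 leaves); pivot element 1.
Divide row 2 by 1; eliminate column x1 from the other rows.
z-row update in column RHS: 20/3 − (-2)·(5/3) = 10.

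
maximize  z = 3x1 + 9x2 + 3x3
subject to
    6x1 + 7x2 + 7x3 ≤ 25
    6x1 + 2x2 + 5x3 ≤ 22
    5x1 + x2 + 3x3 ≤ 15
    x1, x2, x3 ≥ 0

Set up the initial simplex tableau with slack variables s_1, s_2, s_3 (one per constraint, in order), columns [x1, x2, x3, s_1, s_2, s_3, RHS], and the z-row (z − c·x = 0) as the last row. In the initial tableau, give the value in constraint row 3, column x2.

1

Constraint 3 has coefficient 1 on x2.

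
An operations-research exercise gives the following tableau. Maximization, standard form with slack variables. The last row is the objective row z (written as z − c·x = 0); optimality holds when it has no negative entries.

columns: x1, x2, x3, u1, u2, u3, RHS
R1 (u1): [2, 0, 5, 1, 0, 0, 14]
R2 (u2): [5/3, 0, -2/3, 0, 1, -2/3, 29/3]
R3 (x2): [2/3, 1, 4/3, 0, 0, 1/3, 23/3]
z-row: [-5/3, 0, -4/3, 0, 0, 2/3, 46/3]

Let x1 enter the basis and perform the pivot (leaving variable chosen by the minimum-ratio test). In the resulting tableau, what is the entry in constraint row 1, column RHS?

Ratio test on column x1 — row 1: 14/2 = 7; row 2: (29/3)/(5/3) = 29/5; row 3: (23/3)/(2/3) = 23/2. Minimum is 29/5 at row 2 (u2 leaves); pivot element 5/3.
Divide row 2 by 5/3; eliminate column x1 from the other rows.
Row 1 update in column RHS: 14 − 2·(29/5) = 12/5.

12/5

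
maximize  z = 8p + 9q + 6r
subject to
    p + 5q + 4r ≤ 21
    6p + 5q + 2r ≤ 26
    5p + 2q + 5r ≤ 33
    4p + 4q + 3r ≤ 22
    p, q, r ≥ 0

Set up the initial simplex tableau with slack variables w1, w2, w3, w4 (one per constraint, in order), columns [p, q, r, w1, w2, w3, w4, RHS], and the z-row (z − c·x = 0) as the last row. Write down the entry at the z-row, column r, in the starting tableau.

The z-row carries the negated objective coefficients: the r entry is -6.

-6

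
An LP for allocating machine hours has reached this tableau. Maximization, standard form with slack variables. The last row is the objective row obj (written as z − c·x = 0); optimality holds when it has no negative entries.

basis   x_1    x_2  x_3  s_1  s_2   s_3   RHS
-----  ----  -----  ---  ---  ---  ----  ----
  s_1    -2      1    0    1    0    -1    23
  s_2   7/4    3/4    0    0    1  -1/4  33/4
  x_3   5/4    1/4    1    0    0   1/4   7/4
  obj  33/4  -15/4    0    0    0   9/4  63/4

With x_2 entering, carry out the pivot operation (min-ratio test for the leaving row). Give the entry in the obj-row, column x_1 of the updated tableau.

27

Ratio test on column x_2 — row 1: 23/1 = 23; row 2: (33/4)/(3/4) = 11; row 3: (7/4)/(1/4) = 7. Minimum is 7 at row 3 (x_3 leaves); pivot element 1/4.
Divide row 3 by 1/4; eliminate column x_2 from the other rows.
obj-row update in column x_1: 33/4 − (-15/4)·5 = 27.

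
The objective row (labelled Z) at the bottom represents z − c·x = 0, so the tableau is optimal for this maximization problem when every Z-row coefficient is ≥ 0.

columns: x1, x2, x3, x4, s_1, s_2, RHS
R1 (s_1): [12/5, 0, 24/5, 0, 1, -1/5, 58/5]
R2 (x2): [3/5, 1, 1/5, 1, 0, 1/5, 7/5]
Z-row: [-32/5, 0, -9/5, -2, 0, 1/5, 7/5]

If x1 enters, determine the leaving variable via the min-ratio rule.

Column x1 entries and ratios — s_1: (58/5)/(12/5) = 29/6; x2: (7/5)/(3/5) = 7/3.
Smallest ratio is 7/3 in the row of x2, so x2 leaves.

x2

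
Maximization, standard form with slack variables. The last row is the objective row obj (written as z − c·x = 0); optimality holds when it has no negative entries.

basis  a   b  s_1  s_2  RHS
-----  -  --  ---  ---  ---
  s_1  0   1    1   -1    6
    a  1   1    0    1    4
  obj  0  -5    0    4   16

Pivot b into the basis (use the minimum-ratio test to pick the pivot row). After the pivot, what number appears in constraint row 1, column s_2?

Ratio test on column b — row 1: 6/1 = 6; row 2: 4/1 = 4. Minimum is 4 at row 2 (a leaves); pivot element 1.
Divide row 2 by 1; eliminate column b from the other rows.
Row 1 update in column s_2: -1 − 1·1 = -2.

-2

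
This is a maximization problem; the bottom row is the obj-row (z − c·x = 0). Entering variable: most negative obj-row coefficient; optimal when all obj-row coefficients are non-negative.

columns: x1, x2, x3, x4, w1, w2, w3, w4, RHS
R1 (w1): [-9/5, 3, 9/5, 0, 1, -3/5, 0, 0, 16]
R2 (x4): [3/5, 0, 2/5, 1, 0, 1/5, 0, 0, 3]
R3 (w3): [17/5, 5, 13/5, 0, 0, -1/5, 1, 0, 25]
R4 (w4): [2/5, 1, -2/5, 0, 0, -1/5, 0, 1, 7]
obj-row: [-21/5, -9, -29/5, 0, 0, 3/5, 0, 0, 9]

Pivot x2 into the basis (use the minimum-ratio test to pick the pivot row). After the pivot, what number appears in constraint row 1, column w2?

Ratio test on column x2 — row 1: 16/3 = 16/3; row 2: entry 0 ≤ 0; row 3: 25/5 = 5; row 4: 7/1 = 7. Minimum is 5 at row 3 (w3 leaves); pivot element 5.
Divide row 3 by 5; eliminate column x2 from the other rows.
Row 1 update in column w2: -3/5 − 3·(-1/25) = -12/25.

-12/25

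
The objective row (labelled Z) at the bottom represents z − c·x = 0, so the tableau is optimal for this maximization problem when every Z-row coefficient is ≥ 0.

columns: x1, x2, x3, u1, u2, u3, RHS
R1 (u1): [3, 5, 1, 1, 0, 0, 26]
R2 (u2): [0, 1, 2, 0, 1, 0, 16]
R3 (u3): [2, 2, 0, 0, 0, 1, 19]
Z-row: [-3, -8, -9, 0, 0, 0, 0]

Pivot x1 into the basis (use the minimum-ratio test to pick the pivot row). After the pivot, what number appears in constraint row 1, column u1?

Ratio test on column x1 — row 1: 26/3 = 26/3; row 2: entry 0 ≤ 0; row 3: 19/2 = 19/2. Minimum is 26/3 at row 1 (u1 leaves); pivot element 3.
Divide row 1 by 3; eliminate column x1 from the other rows.
In the new row 1, the u1 entry is the old entry divided by the pivot: 1/3 = 1/3.

1/3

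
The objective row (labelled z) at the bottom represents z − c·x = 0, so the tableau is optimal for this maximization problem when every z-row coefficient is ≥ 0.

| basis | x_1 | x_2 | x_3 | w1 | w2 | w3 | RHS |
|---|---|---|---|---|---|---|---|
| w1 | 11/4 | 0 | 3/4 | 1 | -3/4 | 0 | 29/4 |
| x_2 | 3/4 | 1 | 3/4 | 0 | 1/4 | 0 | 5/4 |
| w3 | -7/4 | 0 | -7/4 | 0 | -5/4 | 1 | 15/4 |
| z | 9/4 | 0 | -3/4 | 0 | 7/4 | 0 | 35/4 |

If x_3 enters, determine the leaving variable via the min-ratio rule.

Column x_3 entries and ratios — w1: (29/4)/(3/4) = 29/3; x_2: (5/4)/(3/4) = 5/3; w3: -7/4 ≤ 0, skip.
Smallest ratio is 5/3 in the row of x_2, so x_2 leaves.

x_2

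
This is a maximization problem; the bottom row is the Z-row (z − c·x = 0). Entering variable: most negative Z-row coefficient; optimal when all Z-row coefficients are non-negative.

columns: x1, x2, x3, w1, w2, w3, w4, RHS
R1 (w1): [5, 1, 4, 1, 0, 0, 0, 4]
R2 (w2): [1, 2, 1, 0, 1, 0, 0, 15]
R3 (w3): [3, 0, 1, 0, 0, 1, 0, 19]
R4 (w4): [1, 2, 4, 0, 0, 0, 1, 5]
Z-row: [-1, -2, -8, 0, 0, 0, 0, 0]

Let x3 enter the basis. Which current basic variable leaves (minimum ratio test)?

w1

Column x3 entries and ratios — w1: 4/4 = 1; w2: 15/1 = 15; w3: 19/1 = 19; w4: 5/4 = 5/4.
Smallest ratio is 1 in the row of w1, so w1 leaves.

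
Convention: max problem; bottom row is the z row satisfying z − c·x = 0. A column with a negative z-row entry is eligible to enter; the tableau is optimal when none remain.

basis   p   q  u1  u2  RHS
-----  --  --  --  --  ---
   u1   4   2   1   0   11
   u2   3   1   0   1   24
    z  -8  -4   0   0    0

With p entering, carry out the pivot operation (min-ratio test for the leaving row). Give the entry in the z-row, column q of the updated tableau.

0

Ratio test on column p — row 1: 11/4 = 11/4; row 2: 24/3 = 8. Minimum is 11/4 at row 1 (u1 leaves); pivot element 4.
Divide row 1 by 4; eliminate column p from the other rows.
z-row update in column q: -4 − (-8)·(1/2) = 0.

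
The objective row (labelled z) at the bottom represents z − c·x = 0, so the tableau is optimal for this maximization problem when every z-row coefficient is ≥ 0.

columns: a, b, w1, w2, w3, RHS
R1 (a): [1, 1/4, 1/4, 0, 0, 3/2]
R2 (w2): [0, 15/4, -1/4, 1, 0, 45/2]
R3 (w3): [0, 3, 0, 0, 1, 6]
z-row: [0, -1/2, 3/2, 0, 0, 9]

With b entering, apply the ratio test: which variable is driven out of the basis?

Column b entries and ratios — a: (3/2)/(1/4) = 6; w2: (45/2)/(15/4) = 6; w3: 6/3 = 2.
Smallest ratio is 2 in the row of w3, so w3 leaves.

w3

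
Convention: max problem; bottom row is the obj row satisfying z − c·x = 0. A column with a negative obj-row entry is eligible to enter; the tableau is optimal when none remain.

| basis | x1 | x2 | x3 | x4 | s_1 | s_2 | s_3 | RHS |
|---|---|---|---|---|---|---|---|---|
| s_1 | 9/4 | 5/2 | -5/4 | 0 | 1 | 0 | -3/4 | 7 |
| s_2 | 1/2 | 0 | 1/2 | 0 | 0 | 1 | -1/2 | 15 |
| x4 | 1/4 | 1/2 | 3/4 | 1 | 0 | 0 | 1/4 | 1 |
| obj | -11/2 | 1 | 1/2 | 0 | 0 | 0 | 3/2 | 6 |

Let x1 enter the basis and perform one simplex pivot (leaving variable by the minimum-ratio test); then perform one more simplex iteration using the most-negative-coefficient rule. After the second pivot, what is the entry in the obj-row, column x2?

31/4

Ratio test on column x1 — row 1: 7/(9/4) = 28/9; row 2: 15/(1/2) = 30; row 3: 1/(1/4) = 4. Minimum is 28/9 at row 1 (s_1 leaves); pivot element 9/4.
Divide row 1 by 9/4; eliminate column x1 from the other rows.
Second iteration: most negative obj-row entry is -23/9 in column x3, so x3 enters.
Ratio test on column x3 — row 1: entry -5/9 ≤ 0; row 2: (121/9)/(7/9) = 121/7; row 3: (2/9)/(8/9) = 1/4. Minimum is 1/4 at row 3 (x4 leaves); pivot element 8/9.
Divide row 3 by 8/9; eliminate column x3 from the other rows.
After both pivots, the entry at the obj-row, column x2 is 31/4.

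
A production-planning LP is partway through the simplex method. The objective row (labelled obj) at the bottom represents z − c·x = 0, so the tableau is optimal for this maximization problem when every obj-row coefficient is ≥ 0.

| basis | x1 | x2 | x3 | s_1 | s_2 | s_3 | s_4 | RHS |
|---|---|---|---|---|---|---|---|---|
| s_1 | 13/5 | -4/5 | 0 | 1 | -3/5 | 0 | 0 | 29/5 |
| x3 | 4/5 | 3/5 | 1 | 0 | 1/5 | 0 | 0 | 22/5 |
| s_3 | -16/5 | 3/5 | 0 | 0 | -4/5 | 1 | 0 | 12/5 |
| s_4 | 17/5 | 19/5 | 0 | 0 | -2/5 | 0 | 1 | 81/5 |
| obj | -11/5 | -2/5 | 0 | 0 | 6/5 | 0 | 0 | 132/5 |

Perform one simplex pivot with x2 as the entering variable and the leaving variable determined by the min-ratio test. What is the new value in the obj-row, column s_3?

Ratio test on column x2 — row 1: entry -4/5 ≤ 0; row 2: (22/5)/(3/5) = 22/3; row 3: (12/5)/(3/5) = 4; row 4: (81/5)/(19/5) = 81/19. Minimum is 4 at row 3 (s_3 leaves); pivot element 3/5.
Divide row 3 by 3/5; eliminate column x2 from the other rows.
obj-row update in column s_3: 0 − (-2/5)·(5/3) = 2/3.

2/3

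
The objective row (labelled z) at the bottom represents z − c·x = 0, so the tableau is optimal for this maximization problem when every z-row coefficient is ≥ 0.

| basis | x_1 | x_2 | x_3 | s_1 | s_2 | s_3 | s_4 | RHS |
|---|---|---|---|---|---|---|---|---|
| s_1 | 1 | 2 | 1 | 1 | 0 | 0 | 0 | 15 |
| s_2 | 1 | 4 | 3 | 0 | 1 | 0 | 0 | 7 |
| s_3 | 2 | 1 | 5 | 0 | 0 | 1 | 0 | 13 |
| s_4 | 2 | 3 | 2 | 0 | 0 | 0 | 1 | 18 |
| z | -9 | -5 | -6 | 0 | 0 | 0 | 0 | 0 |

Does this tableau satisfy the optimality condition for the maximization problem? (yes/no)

no

The z-row has a negative entry -9 in column x_1, so it is not optimal.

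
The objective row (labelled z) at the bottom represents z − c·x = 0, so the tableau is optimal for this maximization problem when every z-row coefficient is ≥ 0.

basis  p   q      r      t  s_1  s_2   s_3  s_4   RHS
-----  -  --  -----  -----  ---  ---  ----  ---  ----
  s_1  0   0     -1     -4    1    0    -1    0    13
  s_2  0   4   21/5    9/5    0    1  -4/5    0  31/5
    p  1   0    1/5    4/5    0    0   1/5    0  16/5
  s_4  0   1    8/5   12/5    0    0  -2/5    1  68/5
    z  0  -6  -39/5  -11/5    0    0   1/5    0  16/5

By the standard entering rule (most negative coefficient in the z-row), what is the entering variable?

r

Negative z-row entries: q: -6, r: -39/5, t: -11/5.
The most negative is -39/5 in column r, so r enters.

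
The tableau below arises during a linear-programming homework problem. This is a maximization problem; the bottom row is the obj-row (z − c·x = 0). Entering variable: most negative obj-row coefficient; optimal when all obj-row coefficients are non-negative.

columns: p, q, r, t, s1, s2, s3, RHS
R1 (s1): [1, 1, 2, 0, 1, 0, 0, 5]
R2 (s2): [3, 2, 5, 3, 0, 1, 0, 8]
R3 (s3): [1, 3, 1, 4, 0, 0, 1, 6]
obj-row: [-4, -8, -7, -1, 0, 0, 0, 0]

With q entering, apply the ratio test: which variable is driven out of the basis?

Column q entries and ratios — s1: 5/1 = 5; s2: 8/2 = 4; s3: 6/3 = 2.
Smallest ratio is 2 in the row of s3, so s3 leaves.

s3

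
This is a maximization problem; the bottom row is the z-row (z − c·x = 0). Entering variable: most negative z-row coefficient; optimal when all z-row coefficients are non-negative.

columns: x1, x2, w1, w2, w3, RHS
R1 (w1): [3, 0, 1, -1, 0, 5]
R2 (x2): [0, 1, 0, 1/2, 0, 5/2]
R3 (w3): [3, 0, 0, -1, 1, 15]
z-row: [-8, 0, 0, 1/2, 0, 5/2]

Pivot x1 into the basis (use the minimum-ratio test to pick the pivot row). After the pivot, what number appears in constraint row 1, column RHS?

5/3

Ratio test on column x1 — row 1: 5/3 = 5/3; row 2: entry 0 ≤ 0; row 3: 15/3 = 5. Minimum is 5/3 at row 1 (w1 leaves); pivot element 3.
Divide row 1 by 3; eliminate column x1 from the other rows.
In the new row 1, the RHS entry is the old entry divided by the pivot: 5/3 = 5/3.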